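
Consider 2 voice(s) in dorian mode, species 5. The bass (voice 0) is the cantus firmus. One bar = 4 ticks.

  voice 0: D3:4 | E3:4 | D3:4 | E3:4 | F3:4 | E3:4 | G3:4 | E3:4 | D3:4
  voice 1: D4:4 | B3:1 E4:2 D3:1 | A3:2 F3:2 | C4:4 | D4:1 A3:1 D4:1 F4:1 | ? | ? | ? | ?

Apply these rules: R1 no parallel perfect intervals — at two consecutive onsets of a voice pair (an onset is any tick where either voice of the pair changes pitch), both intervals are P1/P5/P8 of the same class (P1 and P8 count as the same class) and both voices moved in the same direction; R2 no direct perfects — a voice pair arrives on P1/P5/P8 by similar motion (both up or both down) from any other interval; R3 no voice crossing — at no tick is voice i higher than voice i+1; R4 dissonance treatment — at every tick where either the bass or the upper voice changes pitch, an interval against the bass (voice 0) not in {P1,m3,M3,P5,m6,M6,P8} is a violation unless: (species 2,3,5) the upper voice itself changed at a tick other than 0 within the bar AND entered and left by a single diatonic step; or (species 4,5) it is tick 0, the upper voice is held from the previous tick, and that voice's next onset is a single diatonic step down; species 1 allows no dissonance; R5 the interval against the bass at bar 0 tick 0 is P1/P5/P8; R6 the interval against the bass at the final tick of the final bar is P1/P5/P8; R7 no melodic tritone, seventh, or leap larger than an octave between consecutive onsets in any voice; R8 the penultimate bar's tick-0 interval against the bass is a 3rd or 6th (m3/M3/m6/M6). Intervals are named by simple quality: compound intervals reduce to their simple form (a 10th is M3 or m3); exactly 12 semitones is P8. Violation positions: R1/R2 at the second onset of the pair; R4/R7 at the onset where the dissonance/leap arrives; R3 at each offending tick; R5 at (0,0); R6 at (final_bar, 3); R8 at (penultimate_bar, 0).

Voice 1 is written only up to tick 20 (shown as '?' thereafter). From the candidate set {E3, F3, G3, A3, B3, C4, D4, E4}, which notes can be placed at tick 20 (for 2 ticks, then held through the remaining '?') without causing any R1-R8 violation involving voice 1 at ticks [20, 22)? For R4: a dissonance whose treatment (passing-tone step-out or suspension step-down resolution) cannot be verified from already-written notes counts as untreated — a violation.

{C4}

E3: violates R1,R7
F3: violates R4
G3: violates R7
A3: violates R4
B3: violates R2,R7
C4: legal
D4: violates R4
E4: violates R1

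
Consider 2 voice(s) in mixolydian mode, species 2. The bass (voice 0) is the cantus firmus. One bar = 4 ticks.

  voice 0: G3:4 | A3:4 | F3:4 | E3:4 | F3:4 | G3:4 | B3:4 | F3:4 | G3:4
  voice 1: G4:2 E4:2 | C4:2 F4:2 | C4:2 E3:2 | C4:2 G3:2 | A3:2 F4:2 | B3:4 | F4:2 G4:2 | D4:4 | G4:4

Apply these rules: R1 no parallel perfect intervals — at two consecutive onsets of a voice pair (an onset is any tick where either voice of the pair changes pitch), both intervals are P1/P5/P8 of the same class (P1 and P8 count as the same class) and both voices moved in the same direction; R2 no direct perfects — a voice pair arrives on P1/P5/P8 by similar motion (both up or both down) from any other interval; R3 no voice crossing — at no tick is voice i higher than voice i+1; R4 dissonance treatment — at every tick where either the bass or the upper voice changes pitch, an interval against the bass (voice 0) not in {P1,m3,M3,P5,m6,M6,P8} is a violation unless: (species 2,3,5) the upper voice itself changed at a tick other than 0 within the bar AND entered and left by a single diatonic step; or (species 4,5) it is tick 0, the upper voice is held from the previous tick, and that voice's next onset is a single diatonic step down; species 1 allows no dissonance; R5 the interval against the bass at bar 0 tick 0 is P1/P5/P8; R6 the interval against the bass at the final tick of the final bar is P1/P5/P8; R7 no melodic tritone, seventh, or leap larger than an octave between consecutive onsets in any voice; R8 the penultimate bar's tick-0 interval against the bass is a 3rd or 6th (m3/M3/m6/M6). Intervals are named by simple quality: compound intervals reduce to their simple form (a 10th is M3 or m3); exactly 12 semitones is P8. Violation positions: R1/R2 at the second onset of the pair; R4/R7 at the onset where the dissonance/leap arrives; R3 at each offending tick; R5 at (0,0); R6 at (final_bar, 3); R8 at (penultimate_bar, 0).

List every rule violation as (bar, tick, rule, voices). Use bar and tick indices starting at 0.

bar 0: v0=G3 v1=G4 downbeat P8
bar 1: v0=A3 v1=C4 downbeat m3
bar 2: v0=F3 v1=C4 downbeat P5
bar 3: v0=E3 v1=C4 downbeat m6
bar 4: v0=F3 v1=A3 downbeat M3
bar 5: v0=G3 v1=B3 downbeat M3
bar 6: v0=B3 v1=F4 downbeat TT
bar 7: v0=F3 v1=D4 downbeat M6
bar 8: v0=G3 v1=G4 downbeat P8
  -> R2 @ bar 2 tick 0 v(0, 1): A3/F4 m6 -> F3/C4 P5 similar
  -> R3 @ bar 2 tick 2 v(0, 1): F3 above E3
  -> R4 @ bar 2 tick 2 v(0, 1): F3/E3 m2 untreated
  -> R3 @ bar 2 tick 3 v(0, 1): F3 above E3
  -> R7 @ bar 5 tick 0 v(1,): F4->B3 leap 6st
  -> R4 @ bar 6 tick 0 v(0, 1): B3/F4 TT untreated
  -> R7 @ bar 6 tick 0 v(1,): B3->F4 leap 6st
  -> R7 @ bar 7 tick 0 v(0,): B3->F3 leap 6st
  -> R2 @ bar 8 tick 0 v(0, 1): F3/D4 M6 -> G3/G4 P8 similar

(2, 0, R2, (0, 1))
(2, 2, R3, (0, 1))
(2, 2, R4, (0, 1))
(2, 3, R3, (0, 1))
(5, 0, R7, (1,))
(6, 0, R4, (0, 1))
(6, 0, R7, (1,))
(7, 0, R7, (0,))
(8, 0, R2, (0, 1))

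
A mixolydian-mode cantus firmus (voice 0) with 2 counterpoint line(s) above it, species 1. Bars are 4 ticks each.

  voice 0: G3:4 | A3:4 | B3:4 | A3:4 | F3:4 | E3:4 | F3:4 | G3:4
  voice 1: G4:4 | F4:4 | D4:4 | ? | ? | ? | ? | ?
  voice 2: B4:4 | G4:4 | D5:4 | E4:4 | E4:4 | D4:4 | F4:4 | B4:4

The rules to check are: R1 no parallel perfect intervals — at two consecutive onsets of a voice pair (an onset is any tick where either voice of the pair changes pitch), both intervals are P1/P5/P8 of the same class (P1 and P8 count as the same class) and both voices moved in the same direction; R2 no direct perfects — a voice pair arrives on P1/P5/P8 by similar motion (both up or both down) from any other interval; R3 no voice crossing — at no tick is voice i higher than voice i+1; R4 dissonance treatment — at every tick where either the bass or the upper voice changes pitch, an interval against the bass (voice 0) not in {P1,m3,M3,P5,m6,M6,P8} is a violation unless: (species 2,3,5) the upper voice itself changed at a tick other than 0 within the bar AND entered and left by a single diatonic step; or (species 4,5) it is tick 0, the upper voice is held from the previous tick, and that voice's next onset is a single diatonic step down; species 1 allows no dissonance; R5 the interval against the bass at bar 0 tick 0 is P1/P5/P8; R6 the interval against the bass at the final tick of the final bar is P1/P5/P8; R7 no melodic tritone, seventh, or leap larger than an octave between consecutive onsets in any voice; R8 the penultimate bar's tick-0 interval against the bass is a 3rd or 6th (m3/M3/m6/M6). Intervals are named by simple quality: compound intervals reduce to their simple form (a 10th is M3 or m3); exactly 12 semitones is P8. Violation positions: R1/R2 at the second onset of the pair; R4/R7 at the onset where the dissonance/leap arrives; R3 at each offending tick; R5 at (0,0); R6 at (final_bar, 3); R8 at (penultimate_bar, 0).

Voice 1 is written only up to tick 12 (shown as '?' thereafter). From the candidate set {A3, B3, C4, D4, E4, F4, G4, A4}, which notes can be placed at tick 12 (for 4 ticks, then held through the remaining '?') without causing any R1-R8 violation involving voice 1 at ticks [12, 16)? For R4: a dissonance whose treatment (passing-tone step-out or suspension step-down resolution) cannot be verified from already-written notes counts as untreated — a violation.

A3: violates R2
B3: violates R4
C4: legal
D4: violates R4
E4: legal
F4: violates R3
G4: violates R3,R4
A4: violates R3

{C4, E4}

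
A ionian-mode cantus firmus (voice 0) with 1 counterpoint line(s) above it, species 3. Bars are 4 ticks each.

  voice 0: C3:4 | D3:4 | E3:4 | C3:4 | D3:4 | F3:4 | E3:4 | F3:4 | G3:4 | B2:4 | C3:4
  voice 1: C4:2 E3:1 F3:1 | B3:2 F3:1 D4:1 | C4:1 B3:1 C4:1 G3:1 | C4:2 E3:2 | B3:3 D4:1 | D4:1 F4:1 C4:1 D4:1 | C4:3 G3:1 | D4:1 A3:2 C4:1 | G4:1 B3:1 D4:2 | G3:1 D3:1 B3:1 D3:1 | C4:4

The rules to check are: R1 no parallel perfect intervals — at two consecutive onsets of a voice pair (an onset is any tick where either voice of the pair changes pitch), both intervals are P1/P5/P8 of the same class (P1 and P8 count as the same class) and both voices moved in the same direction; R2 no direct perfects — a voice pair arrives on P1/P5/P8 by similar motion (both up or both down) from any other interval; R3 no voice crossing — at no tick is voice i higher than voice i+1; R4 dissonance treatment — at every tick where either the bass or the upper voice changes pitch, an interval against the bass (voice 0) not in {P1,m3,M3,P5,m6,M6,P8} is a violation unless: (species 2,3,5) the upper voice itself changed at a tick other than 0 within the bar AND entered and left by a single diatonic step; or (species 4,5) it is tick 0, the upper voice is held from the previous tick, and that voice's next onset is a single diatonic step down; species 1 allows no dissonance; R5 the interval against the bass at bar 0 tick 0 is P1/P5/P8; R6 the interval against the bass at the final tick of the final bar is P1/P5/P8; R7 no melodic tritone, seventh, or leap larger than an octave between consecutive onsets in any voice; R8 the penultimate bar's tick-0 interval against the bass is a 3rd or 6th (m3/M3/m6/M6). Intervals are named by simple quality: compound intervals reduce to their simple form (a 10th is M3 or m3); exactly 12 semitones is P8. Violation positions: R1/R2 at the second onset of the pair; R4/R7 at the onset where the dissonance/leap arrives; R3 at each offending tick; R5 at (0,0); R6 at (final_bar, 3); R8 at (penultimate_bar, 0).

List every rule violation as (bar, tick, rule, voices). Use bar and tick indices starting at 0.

(0, 3, R4, (0, 1))
(1, 0, R7, (1,))
(1, 2, R7, (1,))
(8, 0, R2, (0, 1))
(10, 0, R2, (0, 1))
(10, 0, R7, (1,))

bar 0: v0=C3 v1=C4 downbeat P8
bar 1: v0=D3 v1=B3 downbeat M6
bar 2: v0=E3 v1=C4 downbeat m6
bar 3: v0=C3 v1=C4 downbeat P8
bar 4: v0=D3 v1=B3 downbeat M6
bar 5: v0=F3 v1=D4 downbeat M6
bar 6: v0=E3 v1=C4 downbeat m6
bar 7: v0=F3 v1=D4 downbeat M6
bar 8: v0=G3 v1=G4 downbeat P8
bar 9: v0=B2 v1=G3 downbeat m6
bar 10: v0=C3 v1=C4 downbeat P8
  -> R4 @ bar 0 tick 3 v(0, 1): C3/F3 P4 untreated
  -> R7 @ bar 1 tick 0 v(1,): F3->B3 leap 6st
  -> R7 @ bar 1 tick 2 v(1,): B3->F3 leap 6st
  -> R2 @ bar 8 tick 0 v(0, 1): F3/C4 P5 -> G3/G4 P8 similar
  -> R2 @ bar 10 tick 0 v(0, 1): B2/D3 m3 -> C3/C4 P8 similar
  -> R7 @ bar 10 tick 0 v(1,): D3->C4 leap 10st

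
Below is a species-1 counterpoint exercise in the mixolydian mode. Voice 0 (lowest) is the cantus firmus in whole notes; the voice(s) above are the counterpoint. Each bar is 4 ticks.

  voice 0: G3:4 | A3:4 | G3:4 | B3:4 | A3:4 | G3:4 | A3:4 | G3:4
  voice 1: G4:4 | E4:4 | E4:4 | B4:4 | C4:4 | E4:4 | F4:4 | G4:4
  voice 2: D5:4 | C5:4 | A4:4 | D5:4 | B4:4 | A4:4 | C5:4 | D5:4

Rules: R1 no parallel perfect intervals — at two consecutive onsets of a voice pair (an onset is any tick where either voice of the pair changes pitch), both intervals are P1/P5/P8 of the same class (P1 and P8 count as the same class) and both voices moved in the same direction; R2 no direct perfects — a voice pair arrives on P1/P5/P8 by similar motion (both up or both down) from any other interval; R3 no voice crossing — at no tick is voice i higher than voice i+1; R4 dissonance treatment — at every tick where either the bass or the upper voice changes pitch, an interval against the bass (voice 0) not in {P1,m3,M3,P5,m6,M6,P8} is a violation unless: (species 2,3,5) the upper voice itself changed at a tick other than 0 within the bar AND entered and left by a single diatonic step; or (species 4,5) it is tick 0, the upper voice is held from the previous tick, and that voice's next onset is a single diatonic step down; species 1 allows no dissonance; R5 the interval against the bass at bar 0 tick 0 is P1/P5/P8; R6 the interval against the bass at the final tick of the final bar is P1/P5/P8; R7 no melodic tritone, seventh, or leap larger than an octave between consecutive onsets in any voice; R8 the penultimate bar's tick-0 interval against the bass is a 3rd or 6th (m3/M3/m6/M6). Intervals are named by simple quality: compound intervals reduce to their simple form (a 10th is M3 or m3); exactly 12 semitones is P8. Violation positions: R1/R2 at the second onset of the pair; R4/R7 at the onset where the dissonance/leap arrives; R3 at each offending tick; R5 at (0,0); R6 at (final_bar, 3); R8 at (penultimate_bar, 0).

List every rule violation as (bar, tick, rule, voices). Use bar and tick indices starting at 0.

(2, 0, R4, (0, 2))
(3, 0, R2, (0, 1))
(4, 0, R4, (0, 2))
(4, 0, R7, (1,))
(5, 0, R4, (0, 2))
(6, 0, R2, (1, 2))
(7, 0, R1, (1, 2))

bar 0: v0=G3 v1=G4 v2=D5 downbeat P5
bar 1: v0=A3 v1=E4 v2=C5 downbeat m3
bar 2: v0=G3 v1=E4 v2=A4 downbeat M2
bar 3: v0=B3 v1=B4 v2=D5 downbeat m3
bar 4: v0=A3 v1=C4 v2=B4 downbeat M2
bar 5: v0=G3 v1=E4 v2=A4 downbeat M2
bar 6: v0=A3 v1=F4 v2=C5 downbeat m3
bar 7: v0=G3 v1=G4 v2=D5 downbeat P5
  -> R4 @ bar 2 tick 0 v(0, 2): G3/A4 M2 untreated
  -> R2 @ bar 3 tick 0 v(0, 1): G3/E4 M6 -> B3/B4 P8 similar
  -> R4 @ bar 4 tick 0 v(0, 2): A3/B4 M2 untreated
  -> R7 @ bar 4 tick 0 v(1,): B4->C4 leap 11st
  -> R4 @ bar 5 tick 0 v(0, 2): G3/A4 M2 untreated
  -> R2 @ bar 6 tick 0 v(1, 2): E4/A4 P4 -> F4/C5 P5 similar
  -> R1 @ bar 7 tick 0 v(1, 2): F4/C5 P5 -> G4/D5 P5 similar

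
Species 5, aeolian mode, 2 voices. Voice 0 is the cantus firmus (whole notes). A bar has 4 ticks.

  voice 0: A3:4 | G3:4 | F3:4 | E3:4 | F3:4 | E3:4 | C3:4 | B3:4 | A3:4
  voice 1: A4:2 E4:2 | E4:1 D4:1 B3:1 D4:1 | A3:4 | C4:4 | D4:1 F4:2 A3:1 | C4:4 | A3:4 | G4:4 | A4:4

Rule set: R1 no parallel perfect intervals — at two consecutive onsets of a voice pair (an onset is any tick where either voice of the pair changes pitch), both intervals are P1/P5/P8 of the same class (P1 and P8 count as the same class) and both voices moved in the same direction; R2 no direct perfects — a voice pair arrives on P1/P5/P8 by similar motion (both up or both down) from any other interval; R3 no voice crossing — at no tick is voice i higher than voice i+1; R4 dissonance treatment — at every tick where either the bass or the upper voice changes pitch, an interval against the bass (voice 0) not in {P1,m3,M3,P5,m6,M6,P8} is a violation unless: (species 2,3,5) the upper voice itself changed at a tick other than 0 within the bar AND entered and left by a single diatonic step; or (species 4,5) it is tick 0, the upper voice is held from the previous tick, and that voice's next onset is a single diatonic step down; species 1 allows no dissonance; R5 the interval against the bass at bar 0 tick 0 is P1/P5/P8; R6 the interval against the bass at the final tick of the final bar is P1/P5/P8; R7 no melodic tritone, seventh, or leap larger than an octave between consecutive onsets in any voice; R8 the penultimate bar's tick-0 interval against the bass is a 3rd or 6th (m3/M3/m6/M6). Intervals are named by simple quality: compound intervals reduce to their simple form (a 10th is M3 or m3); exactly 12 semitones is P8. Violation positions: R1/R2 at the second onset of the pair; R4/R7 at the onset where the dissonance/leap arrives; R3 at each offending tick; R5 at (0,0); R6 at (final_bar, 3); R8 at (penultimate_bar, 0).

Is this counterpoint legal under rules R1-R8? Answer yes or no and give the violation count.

No (2 violations)

bar 0: v0=A3 v1=A4 (P8)
bar 1: v0=G3 v1=E4 (M6)
bar 2: v0=F3 v1=A3 (M3)
bar 3: v0=E3 v1=C4 (m6)
bar 4: v0=F3 v1=D4 (M6)
bar 5: v0=E3 v1=C4 (m6)
bar 6: v0=C3 v1=A3 (M6)
bar 7: v0=B3 v1=G4 (m6)
bar 8: v0=A3 v1=A4 (P8)
  R7 @ bar7.0: C3->B3 leap 11st
  R7 @ bar7.0: A3->G4 leap 10st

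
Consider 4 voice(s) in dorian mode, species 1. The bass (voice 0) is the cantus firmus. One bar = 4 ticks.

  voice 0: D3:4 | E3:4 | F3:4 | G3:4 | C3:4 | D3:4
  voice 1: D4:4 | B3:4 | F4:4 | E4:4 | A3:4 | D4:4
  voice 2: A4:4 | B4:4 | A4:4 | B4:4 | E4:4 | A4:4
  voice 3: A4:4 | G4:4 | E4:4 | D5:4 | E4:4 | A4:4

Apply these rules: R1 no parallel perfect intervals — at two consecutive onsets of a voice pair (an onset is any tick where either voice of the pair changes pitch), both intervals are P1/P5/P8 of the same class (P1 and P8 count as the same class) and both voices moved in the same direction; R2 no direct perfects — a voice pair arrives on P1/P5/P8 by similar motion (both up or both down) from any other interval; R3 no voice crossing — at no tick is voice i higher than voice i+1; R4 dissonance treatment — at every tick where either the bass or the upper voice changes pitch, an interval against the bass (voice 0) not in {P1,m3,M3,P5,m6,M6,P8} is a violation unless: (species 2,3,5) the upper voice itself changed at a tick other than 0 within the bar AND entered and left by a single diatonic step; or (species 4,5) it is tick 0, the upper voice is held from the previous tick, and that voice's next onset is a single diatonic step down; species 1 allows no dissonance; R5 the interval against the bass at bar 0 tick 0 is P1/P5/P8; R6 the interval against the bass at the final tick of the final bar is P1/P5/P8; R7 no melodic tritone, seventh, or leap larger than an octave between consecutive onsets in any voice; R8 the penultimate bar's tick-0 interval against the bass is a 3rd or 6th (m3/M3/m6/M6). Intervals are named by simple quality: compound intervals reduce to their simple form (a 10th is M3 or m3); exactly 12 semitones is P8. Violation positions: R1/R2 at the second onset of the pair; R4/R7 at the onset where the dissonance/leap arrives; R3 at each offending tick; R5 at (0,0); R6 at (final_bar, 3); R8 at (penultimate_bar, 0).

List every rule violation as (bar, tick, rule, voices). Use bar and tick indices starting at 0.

bar 0: v0=D3 v1=D4 v2=A4 v3=A4 downbeat P5
bar 1: v0=E3 v1=B3 v2=B4 v3=G4 downbeat m3
bar 2: v0=F3 v1=F4 v2=A4 v3=E4 downbeat M7
bar 3: v0=G3 v1=E4 v2=B4 v3=D5 downbeat P5
bar 4: v0=C3 v1=A3 v2=E4 v3=E4 downbeat M3
bar 5: v0=D3 v1=D4 v2=A4 v3=A4 downbeat P5
  -> R1 @ bar 1 tick 0 v(0, 2): D3/A4 P5 -> E3/B4 P5 similar
  -> R3 @ bar 1 tick 0 v(2, 3): B4 above G4
  -> R3 @ bar 1 tick 1 v(2, 3): B4 above G4
  -> R3 @ bar 1 tick 2 v(2, 3): B4 above G4
  -> R3 @ bar 1 tick 3 v(2, 3): B4 above G4
  -> R2 @ bar 2 tick 0 v(0, 1): E3/B3 P5 -> F3/F4 P8 similar
  -> R3 @ bar 2 tick 0 v(2, 3): A4 above E4
  -> R4 @ bar 2 tick 0 v(0, 3): F3/E4 M7 untreated
  -> R7 @ bar 2 tick 0 v(1,): B3->F4 leap 6st
  -> R3 @ bar 2 tick 1 v(2, 3): A4 above E4
  -> R3 @ bar 2 tick 2 v(2, 3): A4 above E4
  -> R3 @ bar 2 tick 3 v(2, 3): A4 above E4
  -> R2 @ bar 3 tick 0 v(0, 3): F3/E4 M7 -> G3/D5 P5 similar
  -> R7 @ bar 3 tick 0 v(3,): E4->D5 leap 10st
  -> R1 @ bar 4 tick 0 v(1, 2): E4/B4 P5 -> A3/E4 P5 similar
  -> R2 @ bar 4 tick 0 v(1, 3): E4/D5 m7 -> A3/E4 P5 similar
  -> R2 @ bar 4 tick 0 v(2, 3): B4/D5 m3 -> E4/E4 P1 similar
  -> R7 @ bar 4 tick 0 v(3,): D5->E4 leap 10st
  -> R1 @ bar 5 tick 0 v(1, 2): A3/E4 P5 -> D4/A4 P5 similar
  -> R1 @ bar 5 tick 0 v(1, 3): A3/E4 P5 -> D4/A4 P5 similar
  -> R1 @ bar 5 tick 0 v(2, 3): E4/E4 P1 -> A4/A4 P1 similar
  -> R2 @ bar 5 tick 0 v(0, 1): C3/A3 M6 -> D3/D4 P8 similar
  -> R2 @ bar 5 tick 0 v(0, 2): C3/E4 M3 -> D3/A4 P5 similar
  -> R2 @ bar 5 tick 0 v(0, 3): C3/E4 M3 -> D3/A4 P5 similar

(1, 0, R1, (0, 2))
(1, 0, R3, (2, 3))
(1, 1, R3, (2, 3))
(1, 2, R3, (2, 3))
(1, 3, R3, (2, 3))
(2, 0, R2, (0, 1))
(2, 0, R3, (2, 3))
(2, 0, R4, (0, 3))
(2, 0, R7, (1,))
(2, 1, R3, (2, 3))
(2, 2, R3, (2, 3))
(2, 3, R3, (2, 3))
(3, 0, R2, (0, 3))
(3, 0, R7, (3,))
(4, 0, R1, (1, 2))
(4, 0, R2, (1, 3))
(4, 0, R2, (2, 3))
(4, 0, R7, (3,))
(5, 0, R1, (1, 2))
(5, 0, R1, (1, 3))
(5, 0, R1, (2, 3))
(5, 0, R2, (0, 1))
(5, 0, R2, (0, 2))
(5, 0, R2, (0, 3))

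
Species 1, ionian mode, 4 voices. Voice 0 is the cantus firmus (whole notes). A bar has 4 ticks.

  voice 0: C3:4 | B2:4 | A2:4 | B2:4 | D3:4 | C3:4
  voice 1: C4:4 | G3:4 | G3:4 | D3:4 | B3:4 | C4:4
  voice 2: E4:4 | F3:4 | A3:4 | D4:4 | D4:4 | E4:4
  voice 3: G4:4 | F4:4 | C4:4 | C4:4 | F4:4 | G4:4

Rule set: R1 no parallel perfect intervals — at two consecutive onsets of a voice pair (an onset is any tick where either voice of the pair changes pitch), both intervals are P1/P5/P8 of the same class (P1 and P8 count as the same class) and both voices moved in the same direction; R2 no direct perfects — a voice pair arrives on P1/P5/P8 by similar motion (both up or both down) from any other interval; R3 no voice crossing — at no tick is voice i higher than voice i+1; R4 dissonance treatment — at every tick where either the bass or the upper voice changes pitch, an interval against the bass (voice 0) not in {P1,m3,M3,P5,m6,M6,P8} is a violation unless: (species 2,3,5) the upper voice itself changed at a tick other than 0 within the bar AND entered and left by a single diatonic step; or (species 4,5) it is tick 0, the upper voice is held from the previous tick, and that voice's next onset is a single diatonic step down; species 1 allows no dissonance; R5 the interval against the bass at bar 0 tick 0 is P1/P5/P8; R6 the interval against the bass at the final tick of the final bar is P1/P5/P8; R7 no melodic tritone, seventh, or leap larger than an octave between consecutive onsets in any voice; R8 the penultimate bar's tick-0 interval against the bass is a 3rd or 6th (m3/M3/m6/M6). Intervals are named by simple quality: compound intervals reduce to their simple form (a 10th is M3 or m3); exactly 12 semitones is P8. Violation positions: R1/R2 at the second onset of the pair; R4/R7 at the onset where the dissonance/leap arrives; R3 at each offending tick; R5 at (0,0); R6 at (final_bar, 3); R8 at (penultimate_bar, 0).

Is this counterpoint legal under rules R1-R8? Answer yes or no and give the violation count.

bar 0: v0=C3 v1=C4 v2=E4 v3=G4 (P5)
bar 1: v0=B2 v1=G3 v2=F3 v3=F4 (TT)
bar 2: v0=A2 v1=G3 v2=A3 v3=C4 (m3)
bar 3: v0=B2 v1=D3 v2=D4 v3=C4 (m2)
bar 4: v0=D3 v1=B3 v2=D4 v3=F4 (m3)
bar 5: v0=C3 v1=C4 v2=E4 v3=G4 (P5)
  R5 @ bar0.0: opens on M3
  R2 @ bar1.0: E4/G4 m3 -> F3/F4 P8 similar
  R3 @ bar1.0: G3 above F3
  R4 @ bar1.0: B2/F3 TT untreated
  R4 @ bar1.0: B2/F4 TT untreated
  R7 @ bar1.0: E4->F3 leap 11st
  R3 @ bar1.1: G3 above F3
  R3 @ bar1.2: G3 above F3
  R3 @ bar1.3: G3 above F3
  R4 @ bar2.0: A2/G3 m7 untreated
  R3 @ bar3.0: D4 above C4
  R4 @ bar3.0: B2/C4 m2 untreated
  R3 @ bar3.1: D4 above C4
  R3 @ bar3.2: D4 above C4
  R3 @ bar3.3: D4 above C4
  R8 @ bar4.0: penult P8 not 3rd/6th
  R2 @ bar5.0: B3/F4 TT -> C4/G4 P5 similar
  R6 @ bar5.3: closes on M3

No (18 violations)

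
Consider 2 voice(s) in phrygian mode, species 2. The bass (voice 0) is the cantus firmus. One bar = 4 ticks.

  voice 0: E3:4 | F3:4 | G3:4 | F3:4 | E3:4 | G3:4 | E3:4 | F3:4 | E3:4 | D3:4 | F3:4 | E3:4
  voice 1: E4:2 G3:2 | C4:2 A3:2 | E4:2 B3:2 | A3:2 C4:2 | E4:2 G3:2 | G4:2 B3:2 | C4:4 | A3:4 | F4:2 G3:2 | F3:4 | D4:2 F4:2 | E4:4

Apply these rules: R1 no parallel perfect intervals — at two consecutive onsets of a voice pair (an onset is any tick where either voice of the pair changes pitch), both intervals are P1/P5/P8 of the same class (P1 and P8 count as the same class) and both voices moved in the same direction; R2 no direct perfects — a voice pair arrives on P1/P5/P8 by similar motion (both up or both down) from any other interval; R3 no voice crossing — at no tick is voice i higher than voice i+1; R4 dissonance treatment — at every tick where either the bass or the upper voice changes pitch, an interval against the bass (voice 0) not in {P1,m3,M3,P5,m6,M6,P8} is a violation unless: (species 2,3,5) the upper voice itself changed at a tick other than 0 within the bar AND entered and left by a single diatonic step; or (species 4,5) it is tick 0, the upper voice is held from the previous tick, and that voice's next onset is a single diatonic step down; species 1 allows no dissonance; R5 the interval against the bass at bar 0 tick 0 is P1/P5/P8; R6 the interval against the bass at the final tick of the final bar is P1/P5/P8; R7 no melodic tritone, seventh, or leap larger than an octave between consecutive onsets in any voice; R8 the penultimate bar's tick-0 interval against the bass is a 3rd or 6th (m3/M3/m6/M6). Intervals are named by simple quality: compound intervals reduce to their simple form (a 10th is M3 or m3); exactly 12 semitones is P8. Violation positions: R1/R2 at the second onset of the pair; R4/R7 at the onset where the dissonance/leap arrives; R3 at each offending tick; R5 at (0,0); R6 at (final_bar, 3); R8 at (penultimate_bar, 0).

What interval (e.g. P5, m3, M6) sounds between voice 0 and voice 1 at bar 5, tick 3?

M3

voice 0=G3 voice 1=B3 -> M3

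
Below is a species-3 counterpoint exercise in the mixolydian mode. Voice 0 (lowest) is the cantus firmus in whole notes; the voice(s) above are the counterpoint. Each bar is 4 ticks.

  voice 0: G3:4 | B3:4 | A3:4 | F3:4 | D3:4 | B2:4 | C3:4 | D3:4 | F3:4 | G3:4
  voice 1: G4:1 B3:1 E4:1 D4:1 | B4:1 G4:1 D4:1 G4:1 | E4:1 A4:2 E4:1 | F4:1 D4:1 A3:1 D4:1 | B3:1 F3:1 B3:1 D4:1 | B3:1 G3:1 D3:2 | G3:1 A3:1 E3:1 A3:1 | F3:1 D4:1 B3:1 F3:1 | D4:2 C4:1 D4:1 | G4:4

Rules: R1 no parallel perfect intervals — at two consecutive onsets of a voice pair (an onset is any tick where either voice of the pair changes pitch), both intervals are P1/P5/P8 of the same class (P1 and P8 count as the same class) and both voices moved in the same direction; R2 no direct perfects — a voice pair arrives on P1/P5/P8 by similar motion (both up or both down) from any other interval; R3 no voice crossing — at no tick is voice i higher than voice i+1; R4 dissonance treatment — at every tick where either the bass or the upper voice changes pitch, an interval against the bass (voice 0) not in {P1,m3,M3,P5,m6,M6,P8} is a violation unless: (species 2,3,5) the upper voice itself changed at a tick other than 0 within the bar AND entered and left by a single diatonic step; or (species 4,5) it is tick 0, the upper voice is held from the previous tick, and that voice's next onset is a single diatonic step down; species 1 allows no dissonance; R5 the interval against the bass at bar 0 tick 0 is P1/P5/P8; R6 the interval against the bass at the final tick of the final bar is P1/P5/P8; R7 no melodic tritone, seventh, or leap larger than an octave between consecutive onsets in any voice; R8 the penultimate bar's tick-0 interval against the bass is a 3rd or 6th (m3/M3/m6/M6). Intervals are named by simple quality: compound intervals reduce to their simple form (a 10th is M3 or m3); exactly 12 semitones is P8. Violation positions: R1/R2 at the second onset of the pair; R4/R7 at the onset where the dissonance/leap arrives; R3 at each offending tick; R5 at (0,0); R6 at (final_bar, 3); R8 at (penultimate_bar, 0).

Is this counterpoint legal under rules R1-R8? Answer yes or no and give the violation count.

bar 0: v0=G3 v1=G4 (P8)
bar 1: v0=B3 v1=B4 (P8)
bar 2: v0=A3 v1=E4 (P5)
bar 3: v0=F3 v1=F4 (P8)
bar 4: v0=D3 v1=B3 (M6)
bar 5: v0=B2 v1=B3 (P8)
bar 6: v0=C3 v1=G3 (P5)
bar 7: v0=D3 v1=F3 (m3)
bar 8: v0=F3 v1=D4 (M6)
bar 9: v0=G3 v1=G4 (P8)
  R2 @ bar1.0: G3/D4 P5 -> B3/B4 P8 similar
  R2 @ bar2.0: B3/G4 m6 -> A3/E4 P5 similar
  R7 @ bar4.1: B3->F3 leap 6st
  R7 @ bar4.2: F3->B3 leap 6st
  R1 @ bar5.0: D3/D4 P8 -> B2/B3 P8 similar
  R2 @ bar6.0: B2/D3 m3 -> C3/G3 P5 similar
  R7 @ bar7.3: B3->F3 leap 6st
  R2 @ bar9.0: F3/D4 M6 -> G3/G4 P8 similar

No (8 violations)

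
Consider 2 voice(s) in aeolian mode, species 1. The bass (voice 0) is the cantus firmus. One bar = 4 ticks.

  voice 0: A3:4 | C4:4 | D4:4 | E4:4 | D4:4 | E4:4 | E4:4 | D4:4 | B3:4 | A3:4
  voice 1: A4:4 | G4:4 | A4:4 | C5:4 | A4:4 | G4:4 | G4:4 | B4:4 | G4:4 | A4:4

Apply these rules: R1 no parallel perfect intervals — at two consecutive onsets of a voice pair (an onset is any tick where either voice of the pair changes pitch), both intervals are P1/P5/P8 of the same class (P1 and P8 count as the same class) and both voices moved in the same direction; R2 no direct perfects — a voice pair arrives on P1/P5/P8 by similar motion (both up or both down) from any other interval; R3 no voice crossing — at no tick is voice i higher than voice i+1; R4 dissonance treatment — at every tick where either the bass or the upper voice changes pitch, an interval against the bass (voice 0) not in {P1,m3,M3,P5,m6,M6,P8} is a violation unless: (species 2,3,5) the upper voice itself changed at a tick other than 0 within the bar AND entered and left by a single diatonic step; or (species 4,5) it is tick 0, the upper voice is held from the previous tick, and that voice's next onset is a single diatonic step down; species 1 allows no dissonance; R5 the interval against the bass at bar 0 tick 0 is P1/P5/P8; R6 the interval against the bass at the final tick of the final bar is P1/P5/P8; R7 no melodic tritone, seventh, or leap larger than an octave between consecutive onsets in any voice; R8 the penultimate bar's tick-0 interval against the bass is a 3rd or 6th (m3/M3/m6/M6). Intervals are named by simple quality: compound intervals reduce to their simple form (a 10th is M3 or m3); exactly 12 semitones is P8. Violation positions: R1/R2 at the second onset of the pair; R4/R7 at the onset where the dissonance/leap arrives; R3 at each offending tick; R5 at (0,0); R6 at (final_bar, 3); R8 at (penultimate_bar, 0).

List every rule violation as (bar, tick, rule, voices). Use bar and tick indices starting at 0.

(2, 0, R1, (0, 1))
(4, 0, R2, (0, 1))

bar 0: v0=A3 v1=A4 downbeat P8
bar 1: v0=C4 v1=G4 downbeat P5
bar 2: v0=D4 v1=A4 downbeat P5
bar 3: v0=E4 v1=C5 downbeat m6
bar 4: v0=D4 v1=A4 downbeat P5
bar 5: v0=E4 v1=G4 downbeat m3
bar 6: v0=E4 v1=G4 downbeat m3
bar 7: v0=D4 v1=B4 downbeat M6
bar 8: v0=B3 v1=G4 downbeat m6
bar 9: v0=A3 v1=A4 downbeat P8
  -> R1 @ bar 2 tick 0 v(0, 1): C4/G4 P5 -> D4/A4 P5 similar
  -> R2 @ bar 4 tick 0 v(0, 1): E4/C5 m6 -> D4/A4 P5 similar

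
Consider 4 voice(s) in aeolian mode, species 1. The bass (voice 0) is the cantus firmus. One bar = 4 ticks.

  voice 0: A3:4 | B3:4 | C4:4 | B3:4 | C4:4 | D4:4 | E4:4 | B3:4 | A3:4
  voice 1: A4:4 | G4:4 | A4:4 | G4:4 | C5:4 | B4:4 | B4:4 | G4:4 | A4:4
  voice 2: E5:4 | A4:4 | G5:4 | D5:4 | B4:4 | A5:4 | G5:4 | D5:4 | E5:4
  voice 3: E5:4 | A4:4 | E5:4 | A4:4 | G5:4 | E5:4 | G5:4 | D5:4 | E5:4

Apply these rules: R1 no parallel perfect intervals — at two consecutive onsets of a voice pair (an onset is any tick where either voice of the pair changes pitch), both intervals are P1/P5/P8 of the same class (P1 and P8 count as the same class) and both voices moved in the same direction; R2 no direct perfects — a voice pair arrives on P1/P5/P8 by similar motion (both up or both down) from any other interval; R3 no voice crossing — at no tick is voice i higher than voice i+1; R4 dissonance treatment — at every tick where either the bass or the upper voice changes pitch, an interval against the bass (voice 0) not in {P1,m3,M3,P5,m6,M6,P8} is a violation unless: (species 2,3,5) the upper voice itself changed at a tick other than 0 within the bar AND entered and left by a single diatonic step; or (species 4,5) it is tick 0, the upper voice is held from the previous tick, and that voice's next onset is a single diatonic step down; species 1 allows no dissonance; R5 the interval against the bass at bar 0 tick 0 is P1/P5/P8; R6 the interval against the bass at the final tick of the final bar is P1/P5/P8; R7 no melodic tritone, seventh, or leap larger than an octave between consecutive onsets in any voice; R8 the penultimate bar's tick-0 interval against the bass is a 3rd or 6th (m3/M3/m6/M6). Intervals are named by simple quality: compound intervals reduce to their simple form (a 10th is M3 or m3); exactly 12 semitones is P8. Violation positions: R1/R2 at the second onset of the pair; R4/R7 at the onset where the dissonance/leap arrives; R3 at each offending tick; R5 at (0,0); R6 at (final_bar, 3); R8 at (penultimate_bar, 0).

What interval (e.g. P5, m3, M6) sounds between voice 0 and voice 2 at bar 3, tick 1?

m3

voice 0=B3 voice 2=D5 -> m3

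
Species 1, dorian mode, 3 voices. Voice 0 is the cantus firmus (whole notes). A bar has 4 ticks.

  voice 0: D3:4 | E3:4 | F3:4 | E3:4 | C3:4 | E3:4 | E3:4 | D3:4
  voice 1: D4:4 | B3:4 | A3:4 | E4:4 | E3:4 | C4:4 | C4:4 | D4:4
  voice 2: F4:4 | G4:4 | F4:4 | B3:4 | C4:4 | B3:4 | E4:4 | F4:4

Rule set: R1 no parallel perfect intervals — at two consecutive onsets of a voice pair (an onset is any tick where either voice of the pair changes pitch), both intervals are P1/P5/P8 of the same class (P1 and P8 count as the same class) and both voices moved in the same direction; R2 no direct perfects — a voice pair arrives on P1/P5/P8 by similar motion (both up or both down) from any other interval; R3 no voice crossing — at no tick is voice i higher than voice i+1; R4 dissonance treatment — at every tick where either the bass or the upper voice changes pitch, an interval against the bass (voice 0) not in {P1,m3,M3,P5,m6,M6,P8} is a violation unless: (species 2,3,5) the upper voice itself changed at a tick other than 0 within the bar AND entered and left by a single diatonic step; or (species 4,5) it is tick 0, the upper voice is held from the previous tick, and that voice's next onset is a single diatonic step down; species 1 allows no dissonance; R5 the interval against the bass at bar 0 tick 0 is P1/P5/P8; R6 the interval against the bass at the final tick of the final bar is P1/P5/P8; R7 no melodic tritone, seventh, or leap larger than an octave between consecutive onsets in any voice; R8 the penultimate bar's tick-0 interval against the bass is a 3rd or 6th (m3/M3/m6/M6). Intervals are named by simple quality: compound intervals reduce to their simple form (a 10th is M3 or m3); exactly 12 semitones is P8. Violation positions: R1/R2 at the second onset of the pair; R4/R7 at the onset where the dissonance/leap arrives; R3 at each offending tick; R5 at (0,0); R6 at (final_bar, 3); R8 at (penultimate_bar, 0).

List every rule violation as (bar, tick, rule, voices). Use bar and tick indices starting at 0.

(0, 0, R5, (0, 2))
(3, 0, R2, (0, 2))
(3, 0, R3, (1, 2))
(3, 0, R7, (2,))
(3, 1, R3, (1, 2))
(3, 2, R3, (1, 2))
(3, 3, R3, (1, 2))
(5, 0, R3, (1, 2))
(5, 1, R3, (1, 2))
(5, 2, R3, (1, 2))
(5, 3, R3, (1, 2))
(6, 0, R8, (0, 2))
(7, 3, R6, (0, 2))

bar 0: v0=D3 v1=D4 v2=F4 downbeat m3
bar 1: v0=E3 v1=B3 v2=G4 downbeat m3
bar 2: v0=F3 v1=A3 v2=F4 downbeat P8
bar 3: v0=E3 v1=E4 v2=B3 downbeat P5
bar 4: v0=C3 v1=E3 v2=C4 downbeat P8
bar 5: v0=E3 v1=C4 v2=B3 downbeat P5
bar 6: v0=E3 v1=C4 v2=E4 downbeat P8
bar 7: v0=D3 v1=D4 v2=F4 downbeat m3
  -> R5 @ bar 0 tick 0 v(0, 2): opens on m3
  -> R2 @ bar 3 tick 0 v(0, 2): F3/F4 P8 -> E3/B3 P5 similar
  -> R3 @ bar 3 tick 0 v(1, 2): E4 above B3
  -> R7 @ bar 3 tick 0 v(2,): F4->B3 leap 6st
  -> R3 @ bar 3 tick 1 v(1, 2): E4 above B3
  -> R3 @ bar 3 tick 2 v(1, 2): E4 above B3
  -> R3 @ bar 3 tick 3 v(1, 2): E4 above B3
  -> R3 @ bar 5 tick 0 v(1, 2): C4 above B3
  -> R3 @ bar 5 tick 1 v(1, 2): C4 above B3
  -> R3 @ bar 5 tick 2 v(1, 2): C4 above B3
  -> R3 @ bar 5 tick 3 v(1, 2): C4 above B3
  -> R8 @ bar 6 tick 0 v(0, 2): penult P8 not 3rd/6th
  -> R6 @ bar 7 tick 3 v(0, 2): closes on m3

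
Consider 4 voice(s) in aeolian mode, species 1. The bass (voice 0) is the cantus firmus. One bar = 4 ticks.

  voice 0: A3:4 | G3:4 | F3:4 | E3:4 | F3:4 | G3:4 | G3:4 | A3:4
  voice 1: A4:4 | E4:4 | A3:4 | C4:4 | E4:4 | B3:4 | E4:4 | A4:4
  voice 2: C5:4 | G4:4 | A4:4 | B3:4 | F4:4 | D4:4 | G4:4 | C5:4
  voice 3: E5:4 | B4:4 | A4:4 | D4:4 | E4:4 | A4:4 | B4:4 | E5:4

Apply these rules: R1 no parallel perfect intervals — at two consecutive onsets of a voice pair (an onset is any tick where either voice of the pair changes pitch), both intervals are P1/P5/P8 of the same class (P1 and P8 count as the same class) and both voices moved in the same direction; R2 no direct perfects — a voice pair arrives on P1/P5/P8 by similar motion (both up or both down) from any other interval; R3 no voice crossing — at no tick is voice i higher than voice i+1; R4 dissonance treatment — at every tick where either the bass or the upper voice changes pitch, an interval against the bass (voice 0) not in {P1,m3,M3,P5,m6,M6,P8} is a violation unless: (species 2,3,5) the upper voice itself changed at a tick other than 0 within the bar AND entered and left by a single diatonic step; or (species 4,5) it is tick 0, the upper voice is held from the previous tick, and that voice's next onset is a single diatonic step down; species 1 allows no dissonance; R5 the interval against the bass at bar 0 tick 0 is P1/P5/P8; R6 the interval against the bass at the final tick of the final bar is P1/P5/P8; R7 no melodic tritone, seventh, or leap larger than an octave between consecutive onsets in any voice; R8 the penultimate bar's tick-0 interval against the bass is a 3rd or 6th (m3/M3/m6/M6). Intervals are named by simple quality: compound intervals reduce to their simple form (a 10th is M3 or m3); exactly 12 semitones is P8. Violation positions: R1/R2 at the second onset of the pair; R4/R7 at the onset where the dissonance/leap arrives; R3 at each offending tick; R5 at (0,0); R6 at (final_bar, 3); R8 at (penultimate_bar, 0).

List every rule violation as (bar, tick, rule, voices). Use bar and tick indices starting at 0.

bar 0: v0=A3 v1=A4 v2=C5 v3=E5 downbeat P5
bar 1: v0=G3 v1=E4 v2=G4 v3=B4 downbeat M3
bar 2: v0=F3 v1=A3 v2=A4 v3=A4 downbeat M3
bar 3: v0=E3 v1=C4 v2=B3 v3=D4 downbeat m7
bar 4: v0=F3 v1=E4 v2=F4 v3=E4 downbeat M7
bar 5: v0=G3 v1=B3 v2=D4 v3=A4 downbeat M2
bar 6: v0=G3 v1=E4 v2=G4 v3=B4 downbeat M3
bar 7: v0=A3 v1=A4 v2=C5 v3=E5 downbeat P5
  -> R5 @ bar 0 tick 0 v(0, 2): opens on m3
  -> R1 @ bar 1 tick 0 v(1, 3): A4/E5 P5 -> E4/B4 P5 similar
  -> R2 @ bar 1 tick 0 v(0, 2): A3/C5 m3 -> G3/G4 P8 similar
  -> R2 @ bar 2 tick 0 v(1, 3): E4/B4 P5 -> A3/A4 P8 similar
  -> R2 @ bar 3 tick 0 v(0, 2): F3/A4 M3 -> E3/B3 P5 similar
  -> R3 @ bar 3 tick 0 v(1, 2): C4 above B3
  -> R4 @ bar 3 tick 0 v(0, 3): E3/D4 m7 untreated
  -> R7 @ bar 3 tick 0 v(2,): A4->B3 leap 10st
  -> R3 @ bar 3 tick 1 v(1, 2): C4 above B3
  -> R3 @ bar 3 tick 2 v(1, 2): C4 above B3
  -> R3 @ bar 3 tick 3 v(1, 2): C4 above B3
  -> R2 @ bar 4 tick 0 v(0, 2): E3/B3 P5 -> F3/F4 P8 similar
  -> R2 @ bar 4 tick 0 v(1, 3): C4/D4 M2 -> E4/E4 P1 similar
  -> R3 @ bar 4 tick 0 v(2, 3): F4 above E4
  -> R4 @ bar 4 tick 0 v(0, 1): F3/E4 M7 untreated
  -> R4 @ bar 4 tick 0 v(0, 3): F3/E4 M7 untreated
  -> R7 @ bar 4 tick 0 v(2,): B3->F4 leap 6st
  -> R3 @ bar 4 tick 1 v(2, 3): F4 above E4
  -> R3 @ bar 4 tick 2 v(2, 3): F4 above E4
  -> R3 @ bar 4 tick 3 v(2, 3): F4 above E4
  -> R4 @ bar 5 tick 0 v(0, 3): G3/A4 M2 untreated
  -> R2 @ bar 6 tick 0 v(1, 3): B3/A4 m7 -> E4/B4 P5 similar
  -> R8 @ bar 6 tick 0 v(0, 2): penult P8 not 3rd/6th
  -> R1 @ bar 7 tick 0 v(1, 3): E4/B4 P5 -> A4/E5 P5 similar
  -> R2 @ bar 7 tick 0 v(0, 1): G3/E4 M6 -> A3/A4 P8 similar
  -> R2 @ bar 7 tick 0 v(0, 3): G3/B4 M3 -> A3/E5 P5 similar
  -> R6 @ bar 7 tick 3 v(0, 2): closes on m3

(0, 0, R5, (0, 2))
(1, 0, R1, (1, 3))
(1, 0, R2, (0, 2))
(2, 0, R2, (1, 3))
(3, 0, R2, (0, 2))
(3, 0, R3, (1, 2))
(3, 0, R4, (0, 3))
(3, 0, R7, (2,))
(3, 1, R3, (1, 2))
(3, 2, R3, (1, 2))
(3, 3, R3, (1, 2))
(4, 0, R2, (0, 2))
(4, 0, R2, (1, 3))
(4, 0, R3, (2, 3))
(4, 0, R4, (0, 1))
(4, 0, R4, (0, 3))
(4, 0, R7, (2,))
(4, 1, R3, (2, 3))
(4, 2, R3, (2, 3))
(4, 3, R3, (2, 3))
(5, 0, R4, (0, 3))
(6, 0, R2, (1, 3))
(6, 0, R8, (0, 2))
(7, 0, R1, (1, 3))
(7, 0, R2, (0, 1))
(7, 0, R2, (0, 3))
(7, 3, R6, (0, 2))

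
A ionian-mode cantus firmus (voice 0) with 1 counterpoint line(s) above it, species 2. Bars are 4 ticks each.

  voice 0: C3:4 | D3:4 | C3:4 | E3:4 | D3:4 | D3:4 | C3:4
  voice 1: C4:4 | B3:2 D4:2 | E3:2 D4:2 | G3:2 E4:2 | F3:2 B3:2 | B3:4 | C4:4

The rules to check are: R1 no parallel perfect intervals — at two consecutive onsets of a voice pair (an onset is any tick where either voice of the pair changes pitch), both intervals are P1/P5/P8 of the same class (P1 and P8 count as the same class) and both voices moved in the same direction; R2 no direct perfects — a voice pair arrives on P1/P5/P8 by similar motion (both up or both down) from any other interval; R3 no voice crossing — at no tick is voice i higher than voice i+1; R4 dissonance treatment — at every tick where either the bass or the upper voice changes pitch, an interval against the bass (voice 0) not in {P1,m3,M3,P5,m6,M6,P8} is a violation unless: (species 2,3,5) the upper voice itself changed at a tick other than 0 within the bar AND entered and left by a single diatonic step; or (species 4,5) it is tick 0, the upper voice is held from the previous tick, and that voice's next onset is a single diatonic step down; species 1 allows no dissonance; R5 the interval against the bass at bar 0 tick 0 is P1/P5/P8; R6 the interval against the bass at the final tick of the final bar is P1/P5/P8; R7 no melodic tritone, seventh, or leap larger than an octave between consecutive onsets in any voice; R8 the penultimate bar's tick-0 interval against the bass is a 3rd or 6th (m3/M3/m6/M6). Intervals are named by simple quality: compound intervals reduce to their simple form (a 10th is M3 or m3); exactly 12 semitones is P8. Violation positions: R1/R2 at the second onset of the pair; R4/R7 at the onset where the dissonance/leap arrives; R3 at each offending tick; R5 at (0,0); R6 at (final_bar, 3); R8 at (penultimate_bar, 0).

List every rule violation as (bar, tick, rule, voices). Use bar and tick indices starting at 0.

bar 0: v0=C3 v1=C4 downbeat P8
bar 1: v0=D3 v1=B3 downbeat M6
bar 2: v0=C3 v1=E3 downbeat M3
bar 3: v0=E3 v1=G3 downbeat m3
bar 4: v0=D3 v1=F3 downbeat m3
bar 5: v0=D3 v1=B3 downbeat M6
bar 6: v0=C3 v1=C4 downbeat P8
  -> R7 @ bar 2 tick 0 v(1,): D4->E3 leap 10st
  -> R4 @ bar 2 tick 2 v(0, 1): C3/D4 M2 untreated
  -> R7 @ bar 2 tick 2 v(1,): E3->D4 leap 10st
  -> R7 @ bar 4 tick 0 v(1,): E4->F3 leap 11st
  -> R7 @ bar 4 tick 2 v(1,): F3->B3 leap 6st

(2, 0, R7, (1,))
(2, 2, R4, (0, 1))
(2, 2, R7, (1,))
(4, 0, R7, (1,))
(4, 2, R7, (1,))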